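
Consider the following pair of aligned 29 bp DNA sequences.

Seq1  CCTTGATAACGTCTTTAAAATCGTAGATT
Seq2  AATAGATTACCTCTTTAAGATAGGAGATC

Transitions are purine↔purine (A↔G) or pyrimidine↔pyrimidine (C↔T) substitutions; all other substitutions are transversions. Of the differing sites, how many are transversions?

7

The sequences differ at positions 1 (C/A, transversion), 2 (C/A, transversion), 4 (T/A, transversion), 8 (A/T, transversion), 11 (G/C, transversion), 19 (A/G, transition), 22 (C/A, transversion), 24 (T/G, transversion), 29 (T/C, transition).
Of the 9 differences, 2 transitions and 7 transversions, so the answer is 7.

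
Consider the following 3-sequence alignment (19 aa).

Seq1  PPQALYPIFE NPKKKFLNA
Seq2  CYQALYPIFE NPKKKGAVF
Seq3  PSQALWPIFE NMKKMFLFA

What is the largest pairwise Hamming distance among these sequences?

9

Pairwise Hamming distances:
  Seq1 vs Seq2: 6
  Seq1 vs Seq3: 5
  Seq2 vs Seq3: 9
The largest is 9, between Seq2 and Seq3.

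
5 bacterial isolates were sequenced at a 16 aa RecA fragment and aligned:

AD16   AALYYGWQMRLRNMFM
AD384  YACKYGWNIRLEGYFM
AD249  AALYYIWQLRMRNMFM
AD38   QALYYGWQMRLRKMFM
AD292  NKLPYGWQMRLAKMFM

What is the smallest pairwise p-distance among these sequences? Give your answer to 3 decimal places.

0.125

Pairwise Hamming distances:
  AD16 vs AD384: 8
  AD16 vs AD249: 3
  AD16 vs AD38: 2
  AD16 vs AD292: 5
  AD384 vs AD249: 10
  AD384 vs AD38: 8
  AD384 vs AD292: 9
  AD249 vs AD38: 5
  AD249 vs AD292: 8
  AD38 vs AD292: 4
The smallest is 2 mismatches, between AD16 and AD38; p = 2/16 = 0.125.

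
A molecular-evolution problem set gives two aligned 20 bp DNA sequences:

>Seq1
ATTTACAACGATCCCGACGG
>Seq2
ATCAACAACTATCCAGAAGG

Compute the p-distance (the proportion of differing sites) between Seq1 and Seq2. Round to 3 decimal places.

0.250

Mismatches occur at site 3 (T/C), site 4 (T/A), site 10 (G/T), site 15 (C/A), site 18 (C/A).
There are 5 differences over 20 sites, so p = 5/20 = 0.250.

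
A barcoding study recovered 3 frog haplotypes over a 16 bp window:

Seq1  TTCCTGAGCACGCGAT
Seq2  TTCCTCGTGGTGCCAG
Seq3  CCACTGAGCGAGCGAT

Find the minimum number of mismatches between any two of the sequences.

5

Pairwise Hamming distances:
  Seq1 vs Seq2: 8
  Seq1 vs Seq3: 5
  Seq2 vs Seq3: 10
The smallest is 5, between Seq1 and Seq3.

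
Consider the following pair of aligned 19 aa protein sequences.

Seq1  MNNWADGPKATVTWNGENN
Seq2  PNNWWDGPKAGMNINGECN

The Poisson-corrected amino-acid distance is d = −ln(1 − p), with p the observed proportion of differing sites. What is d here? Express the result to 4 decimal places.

Mismatches occur at site 1 (M/P), site 5 (A/W), site 11 (T/G), site 12 (V/M), site 13 (T/N), site 14 (W/I), site 18 (N/C).
p = 7/19 = 0.368421.
d = −ln(1 − 0.368421) = −ln(0.631579) = 0.4595.

0.4595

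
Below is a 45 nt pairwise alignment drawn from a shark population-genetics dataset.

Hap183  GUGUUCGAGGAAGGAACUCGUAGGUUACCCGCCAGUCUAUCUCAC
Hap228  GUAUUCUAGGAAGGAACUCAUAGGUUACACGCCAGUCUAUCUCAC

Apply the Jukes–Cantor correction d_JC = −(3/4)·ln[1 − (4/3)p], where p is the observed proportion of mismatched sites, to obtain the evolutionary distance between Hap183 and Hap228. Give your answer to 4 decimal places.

0.0946

The sequences differ at positions 3 (G/A), 7 (G/U), 20 (G/A), 29 (C/A).
p = 4/45 = 0.088889.
d = −0.75 · ln(1 − (4/3)·0.088889) = −0.75 · ln(0.881481) = −0.75 · (-0.126152) = 0.0946.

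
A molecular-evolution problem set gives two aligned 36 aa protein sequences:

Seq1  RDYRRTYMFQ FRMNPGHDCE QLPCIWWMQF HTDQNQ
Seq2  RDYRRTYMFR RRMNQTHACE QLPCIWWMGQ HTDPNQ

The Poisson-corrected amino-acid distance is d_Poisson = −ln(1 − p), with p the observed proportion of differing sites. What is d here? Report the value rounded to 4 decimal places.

0.2513

Differing sites — 10:Q/R; 11:F/R; 15:P/Q; 16:G/T; 18:D/A; 29:Q/G; 30:F/Q; 34:Q/P.
p = 8/36 = 0.222222.
d = −ln(1 − 0.222222) = −ln(0.777778) = 0.2513.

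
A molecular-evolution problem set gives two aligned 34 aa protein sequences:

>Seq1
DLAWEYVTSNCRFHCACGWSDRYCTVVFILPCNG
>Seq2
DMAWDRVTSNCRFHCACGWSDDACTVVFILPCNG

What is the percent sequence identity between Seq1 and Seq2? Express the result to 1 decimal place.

Differing sites — 2:L/M; 5:E/D; 6:Y/R; 22:R/D; 23:Y/A.
29 of the 34 sites match, so the percent identity is 29/34 × 100 = 85.3%.

85.3%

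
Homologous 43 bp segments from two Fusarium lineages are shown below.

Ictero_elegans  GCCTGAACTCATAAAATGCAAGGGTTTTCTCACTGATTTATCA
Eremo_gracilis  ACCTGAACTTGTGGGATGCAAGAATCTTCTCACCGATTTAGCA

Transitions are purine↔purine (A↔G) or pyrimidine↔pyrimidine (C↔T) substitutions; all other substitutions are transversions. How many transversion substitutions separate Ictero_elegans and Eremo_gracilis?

1

Mismatches occur at site 1 (G↔A, transition), site 10 (C↔T, transition), site 11 (A↔G, transition), site 13 (A↔G, transition), site 14 (A↔G, transition), site 15 (A↔G, transition), site 23 (G↔A, transition), site 24 (G↔A, transition), site 26 (T↔C, transition), site 34 (T↔C, transition), site 41 (T↔G, transversion).
Of the 11 differences, 10 transitions and 1 transversion, so the answer is 1.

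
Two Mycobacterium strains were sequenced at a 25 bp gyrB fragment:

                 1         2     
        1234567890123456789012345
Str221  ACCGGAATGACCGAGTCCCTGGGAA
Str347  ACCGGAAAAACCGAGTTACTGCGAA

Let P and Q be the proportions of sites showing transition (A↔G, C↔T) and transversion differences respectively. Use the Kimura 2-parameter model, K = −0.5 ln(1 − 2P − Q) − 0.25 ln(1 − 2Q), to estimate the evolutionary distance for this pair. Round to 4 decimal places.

0.2329

The sequences differ at positions 8 (T/A, transversion), 9 (G/A, transition), 17 (C/T, transition), 18 (C/A, transversion), 22 (G/C, transversion).
Of the 5 differences, 2 transitions and 3 transversions over 25 sites: P = 2/25 = 0.080000, Q = 3/25 = 0.120000.
d = −0.5·ln(0.720000) − 0.25·ln(0.760000) = −0.5·(-0.328504) − 0.25·(-0.274437) = 0.2329.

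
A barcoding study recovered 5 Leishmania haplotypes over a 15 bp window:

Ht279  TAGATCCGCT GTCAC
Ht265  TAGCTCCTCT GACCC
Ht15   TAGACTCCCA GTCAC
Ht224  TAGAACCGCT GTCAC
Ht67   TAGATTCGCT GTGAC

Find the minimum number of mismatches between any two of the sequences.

Pairwise Hamming distances:
  Ht279 vs Ht265: 4
  Ht279 vs Ht15: 4
  Ht279 vs Ht224: 1
  Ht279 vs Ht67: 2
  Ht265 vs Ht15: 7
  Ht265 vs Ht224: 5
  Ht265 vs Ht67: 6
  Ht15 vs Ht224: 4
  Ht15 vs Ht67: 4
  Ht224 vs Ht67: 3
The smallest is 1, between Ht279 and Ht224.

1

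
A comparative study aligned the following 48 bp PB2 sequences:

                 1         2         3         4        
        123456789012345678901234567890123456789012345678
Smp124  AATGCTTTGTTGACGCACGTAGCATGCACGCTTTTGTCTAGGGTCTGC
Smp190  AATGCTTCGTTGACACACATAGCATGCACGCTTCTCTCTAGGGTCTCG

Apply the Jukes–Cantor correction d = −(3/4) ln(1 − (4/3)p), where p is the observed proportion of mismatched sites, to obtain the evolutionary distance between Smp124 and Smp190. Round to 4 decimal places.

The sequences differ at positions 8 (T/C), 15 (G/A), 19 (G/A), 34 (T/C), 36 (G/C), 47 (G/C), 48 (C/G).
p = 7/48 = 0.145833.
d = −0.75 · ln(1 − (4/3)·0.145833) = −0.75 · ln(0.805556) = −0.75 · (-0.216223) = 0.1622.

0.1622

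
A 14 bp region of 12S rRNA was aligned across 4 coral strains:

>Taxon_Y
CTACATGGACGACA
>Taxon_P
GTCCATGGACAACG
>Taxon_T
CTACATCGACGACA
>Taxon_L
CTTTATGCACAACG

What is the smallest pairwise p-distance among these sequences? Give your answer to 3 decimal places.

0.071

Pairwise Hamming distances:
  Taxon_Y vs Taxon_P: 4
  Taxon_Y vs Taxon_T: 1
  Taxon_Y vs Taxon_L: 5
  Taxon_P vs Taxon_T: 5
  Taxon_P vs Taxon_L: 4
  Taxon_T vs Taxon_L: 6
The smallest is 1 mismatch, between Taxon_Y and Taxon_T; p = 1/14 = 0.071.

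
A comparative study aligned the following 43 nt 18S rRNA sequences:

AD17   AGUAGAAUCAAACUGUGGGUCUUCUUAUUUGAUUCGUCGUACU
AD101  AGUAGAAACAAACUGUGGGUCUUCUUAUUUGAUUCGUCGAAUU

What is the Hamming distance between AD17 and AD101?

The sequences differ at positions 8 (U/A), 40 (U/A), 42 (C/U).
That gives 3 mismatches out of 43 aligned sites, so the Hamming distance is 3.

3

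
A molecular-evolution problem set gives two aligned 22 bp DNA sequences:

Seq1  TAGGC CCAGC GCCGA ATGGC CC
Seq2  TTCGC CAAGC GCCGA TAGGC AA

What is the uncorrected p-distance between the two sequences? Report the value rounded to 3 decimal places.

0.318

Mismatches occur at site 2 (A/T), site 3 (G/C), site 7 (C/A), site 16 (A/T), site 17 (T/A), site 21 (C/A), site 22 (C/A).
There are 7 differences over 22 sites, so p = 7/22 = 0.318.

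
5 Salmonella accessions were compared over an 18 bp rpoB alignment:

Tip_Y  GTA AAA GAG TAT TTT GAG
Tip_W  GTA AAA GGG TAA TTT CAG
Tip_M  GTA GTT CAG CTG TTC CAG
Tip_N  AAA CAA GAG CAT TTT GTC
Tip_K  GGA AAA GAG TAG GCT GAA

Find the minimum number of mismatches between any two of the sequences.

3

Pairwise Hamming distances:
  Tip_Y vs Tip_W: 3
  Tip_Y vs Tip_M: 9
  Tip_Y vs Tip_N: 6
  Tip_Y vs Tip_K: 5
  Tip_W vs Tip_M: 9
  Tip_W vs Tip_N: 9
  Tip_W vs Tip_K: 7
  Tip_M vs Tip_N: 12
  Tip_M vs Tip_K: 12
  Tip_N vs Tip_K: 9
The smallest is 3, between Tip_Y and Tip_W.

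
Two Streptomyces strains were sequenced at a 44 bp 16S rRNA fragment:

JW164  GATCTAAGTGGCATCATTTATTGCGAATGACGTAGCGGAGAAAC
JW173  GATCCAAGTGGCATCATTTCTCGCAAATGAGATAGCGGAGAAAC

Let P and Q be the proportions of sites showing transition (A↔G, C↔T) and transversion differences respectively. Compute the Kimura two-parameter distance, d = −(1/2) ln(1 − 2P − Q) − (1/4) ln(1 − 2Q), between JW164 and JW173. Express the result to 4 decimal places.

0.1527

Differing sites — 5:T/C (Ti); 20:A/C (Tv); 22:T/C (Ti); 25:G/A (Ti); 31:C/G (Tv); 32:G/A (Ti).
Of the 6 differences, 4 transitions and 2 transversions over 44 sites: P = 4/44 = 0.090909, Q = 2/44 = 0.045455.
d = −0.5·ln(0.772727) − 0.25·ln(0.909090) = −0.5·(-0.257829) − 0.25·(-0.095311) = 0.1527.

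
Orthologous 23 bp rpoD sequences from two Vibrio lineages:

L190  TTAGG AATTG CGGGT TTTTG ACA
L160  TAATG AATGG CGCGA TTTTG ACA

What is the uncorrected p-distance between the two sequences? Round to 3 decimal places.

0.217

The sequences differ at positions 2 (T/A), 4 (G/T), 9 (T/G), 13 (G/C), 15 (T/A).
There are 5 differences over 23 sites, so p = 5/23 = 0.217.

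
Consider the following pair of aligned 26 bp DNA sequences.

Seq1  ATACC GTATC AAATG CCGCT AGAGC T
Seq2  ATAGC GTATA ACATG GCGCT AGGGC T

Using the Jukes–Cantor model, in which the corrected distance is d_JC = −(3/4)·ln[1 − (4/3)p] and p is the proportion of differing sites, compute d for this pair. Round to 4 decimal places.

0.2222

The sequences differ at positions 4 (C/G), 10 (C/A), 12 (A/C), 16 (C/G), 23 (A/G).
p = 5/26 = 0.192308.
d = −0.75 · ln(1 − (4/3)·0.192308) = −0.75 · ln(0.743589) = −0.75 · (-0.296267) = 0.2222.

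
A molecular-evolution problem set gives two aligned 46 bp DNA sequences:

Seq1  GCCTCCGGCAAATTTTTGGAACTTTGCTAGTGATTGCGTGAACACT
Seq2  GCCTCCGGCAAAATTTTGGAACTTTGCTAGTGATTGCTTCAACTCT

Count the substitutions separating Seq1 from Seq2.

Mismatches occur at site 13 (T/A), site 38 (G/T), site 40 (G/C), site 44 (A/T).
That gives 4 mismatches out of 46 aligned sites, so the Hamming distance is 4.

4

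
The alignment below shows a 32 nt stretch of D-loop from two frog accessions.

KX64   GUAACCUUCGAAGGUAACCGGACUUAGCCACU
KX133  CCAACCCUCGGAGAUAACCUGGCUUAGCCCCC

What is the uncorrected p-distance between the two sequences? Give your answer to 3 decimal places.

0.281

The sequences differ at positions 1 (G/C), 2 (U/C), 7 (U/C), 11 (A/G), 14 (G/A), 20 (G/U), 22 (A/G), 30 (A/C), 32 (U/C).
There are 9 differences over 32 sites, so p = 9/32 = 0.281.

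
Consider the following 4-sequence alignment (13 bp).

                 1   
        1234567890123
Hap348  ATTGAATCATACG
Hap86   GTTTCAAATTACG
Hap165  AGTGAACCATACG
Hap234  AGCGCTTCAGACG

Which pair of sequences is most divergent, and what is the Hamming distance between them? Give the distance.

Pairwise Hamming distances:
  Hap348 vs Hap86: 6
  Hap348 vs Hap165: 2
  Hap348 vs Hap234: 5
  Hap86 vs Hap165: 7
  Hap86 vs Hap234: 9
  Hap165 vs Hap234: 5
The largest is 9, between Hap86 and Hap234.

9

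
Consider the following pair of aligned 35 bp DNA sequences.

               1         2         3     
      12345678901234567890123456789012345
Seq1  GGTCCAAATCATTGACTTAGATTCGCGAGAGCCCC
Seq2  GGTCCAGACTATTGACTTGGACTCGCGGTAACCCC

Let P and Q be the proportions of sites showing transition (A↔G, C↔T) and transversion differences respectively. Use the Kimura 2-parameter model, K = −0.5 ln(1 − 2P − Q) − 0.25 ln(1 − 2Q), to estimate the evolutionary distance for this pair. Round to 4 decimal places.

Mismatches occur at site 7 (A/G, transition), site 9 (T/C, transition), site 10 (C/T, transition), site 19 (A/G, transition), site 22 (T/C, transition), site 28 (A/G, transition), site 29 (G/T, transversion), site 31 (G/A, transition).
Of the 8 differences, 7 transitions and 1 transversion over 35 sites: P = 7/35 = 0.200000, Q = 1/35 = 0.028571.
d = −0.5·ln(0.571429) − 0.25·ln(0.942858) = −0.5·(-0.559615) − 0.25·(-0.058840) = 0.2945.

0.2945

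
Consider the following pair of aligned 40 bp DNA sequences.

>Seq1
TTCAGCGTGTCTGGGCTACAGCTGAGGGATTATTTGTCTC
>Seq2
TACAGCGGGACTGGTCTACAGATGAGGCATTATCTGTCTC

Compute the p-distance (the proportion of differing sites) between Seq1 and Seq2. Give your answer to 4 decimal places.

Mismatches occur at site 2 (T/A), site 8 (T/G), site 10 (T/A), site 15 (G/T), site 22 (C/A), site 28 (G/C), site 34 (T/C).
There are 7 differences over 40 sites, so p = 7/40 = 0.1750.

0.1750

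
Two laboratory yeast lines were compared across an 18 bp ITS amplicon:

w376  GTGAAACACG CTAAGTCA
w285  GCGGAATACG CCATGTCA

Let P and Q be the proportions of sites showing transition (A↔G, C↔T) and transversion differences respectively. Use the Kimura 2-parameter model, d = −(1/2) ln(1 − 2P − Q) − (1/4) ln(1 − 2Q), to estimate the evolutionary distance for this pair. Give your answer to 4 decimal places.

The sequences differ at positions 2 (T/C, transition), 4 (A/G, transition), 7 (C/T, transition), 12 (T/C, transition), 14 (A/T, transversion).
Of the 5 differences, 4 transitions and 1 transversion over 18 sites: P = 4/18 = 0.222222, Q = 1/18 = 0.055556.
d = −0.5·ln(0.500000) − 0.25·ln(0.888888) = −0.5·(-0.693147) − 0.25·(-0.117784) = 0.3760.

0.3760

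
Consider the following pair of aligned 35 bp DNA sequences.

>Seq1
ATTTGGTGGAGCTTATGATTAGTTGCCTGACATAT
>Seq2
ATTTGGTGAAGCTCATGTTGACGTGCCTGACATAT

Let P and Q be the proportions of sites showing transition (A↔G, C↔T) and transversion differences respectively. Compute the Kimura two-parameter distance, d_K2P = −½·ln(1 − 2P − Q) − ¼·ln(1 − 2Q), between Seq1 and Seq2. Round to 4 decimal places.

0.1946

Differing sites — 9:G/A (Ti); 14:T/C (Ti); 18:A/T (Tv); 20:T/G (Tv); 22:G/C (Tv); 23:T/G (Tv).
Of the 6 differences, 2 transitions and 4 transversions over 35 sites: P = 2/35 = 0.057143, Q = 4/35 = 0.114286.
d = −0.5·ln(0.771428) − 0.25·ln(0.771428) = −0.5·(-0.259512) − 0.25·(-0.259512) = 0.1946.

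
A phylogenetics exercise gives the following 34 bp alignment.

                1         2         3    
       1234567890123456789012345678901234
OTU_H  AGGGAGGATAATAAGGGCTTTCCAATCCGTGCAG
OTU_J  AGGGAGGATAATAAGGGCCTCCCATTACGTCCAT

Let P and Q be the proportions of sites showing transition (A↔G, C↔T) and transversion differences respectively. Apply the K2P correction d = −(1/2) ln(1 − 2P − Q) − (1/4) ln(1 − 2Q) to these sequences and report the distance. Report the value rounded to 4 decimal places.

The sequences differ at positions 19 (T/C, transition), 21 (T/C, transition), 25 (A/T, transversion), 27 (C/A, transversion), 31 (G/C, transversion), 34 (G/T, transversion).
Of the 6 differences, 2 transitions and 4 transversions over 34 sites: P = 2/34 = 0.058824, Q = 4/34 = 0.117647.
d = −0.5·ln(0.764705) − 0.25·ln(0.764706) = −0.5·(-0.268265) − 0.25·(-0.268264) = 0.2012.

0.2012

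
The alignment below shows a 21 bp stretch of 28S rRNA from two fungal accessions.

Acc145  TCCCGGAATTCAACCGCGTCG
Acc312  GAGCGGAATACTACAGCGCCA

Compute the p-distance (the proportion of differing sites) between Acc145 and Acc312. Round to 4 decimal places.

0.3810

Mismatches occur at site 1 (T↔G), site 2 (C↔A), site 3 (C↔G), site 10 (T↔A), site 12 (A↔T), site 15 (C↔A), site 19 (T↔C), site 21 (G↔A).
There are 8 differences over 21 sites, so p = 8/21 = 0.3810.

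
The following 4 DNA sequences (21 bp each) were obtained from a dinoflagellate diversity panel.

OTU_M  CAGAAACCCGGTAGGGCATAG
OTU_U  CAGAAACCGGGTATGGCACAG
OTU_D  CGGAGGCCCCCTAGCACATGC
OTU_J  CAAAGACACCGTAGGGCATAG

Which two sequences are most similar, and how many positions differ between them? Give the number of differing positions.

3

Pairwise Hamming distances:
  OTU_M vs OTU_U: 3
  OTU_M vs OTU_D: 9
  OTU_M vs OTU_J: 4
  OTU_U vs OTU_D: 12
  OTU_U vs OTU_J: 7
  OTU_D vs OTU_J: 9
The smallest is 3, between OTU_M and OTU_U.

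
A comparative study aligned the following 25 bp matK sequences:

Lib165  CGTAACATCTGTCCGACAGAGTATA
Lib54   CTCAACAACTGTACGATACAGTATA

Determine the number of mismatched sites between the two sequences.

Differing sites — 2:G/T; 3:T/C; 8:T/A; 13:C/A; 17:C/T; 19:G/C.
That gives 6 mismatches out of 25 aligned sites, so the Hamming distance is 6.

6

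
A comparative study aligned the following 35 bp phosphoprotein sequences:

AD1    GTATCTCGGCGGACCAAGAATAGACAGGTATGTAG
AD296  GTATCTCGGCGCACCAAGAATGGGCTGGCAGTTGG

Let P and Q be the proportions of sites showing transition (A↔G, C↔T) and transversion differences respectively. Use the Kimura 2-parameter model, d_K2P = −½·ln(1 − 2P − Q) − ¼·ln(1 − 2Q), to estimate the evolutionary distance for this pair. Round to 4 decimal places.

0.2748

The sequences differ at positions 12 (G/C, transversion), 22 (A/G, transition), 24 (A/G, transition), 26 (A/T, transversion), 29 (T/C, transition), 31 (T/G, transversion), 32 (G/T, transversion), 34 (A/G, transition).
Of the 8 differences, 4 transitions and 4 transversions over 35 sites: P = 4/35 = 0.114286, Q = 4/35 = 0.114286.
d = −0.5·ln(0.657142) − 0.25·ln(0.771428) = −0.5·(-0.419855) − 0.25·(-0.259512) = 0.2748.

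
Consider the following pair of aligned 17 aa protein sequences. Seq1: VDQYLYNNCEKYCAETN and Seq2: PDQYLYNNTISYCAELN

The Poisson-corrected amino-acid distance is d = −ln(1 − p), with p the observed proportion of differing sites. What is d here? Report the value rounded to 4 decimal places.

0.3483

Mismatches occur at site 1 (V↔P), site 9 (C↔T), site 10 (E↔I), site 11 (K↔S), site 16 (T↔L).
p = 5/17 = 0.294118.
d = −ln(1 − 0.294118) = −ln(0.705882) = 0.3483.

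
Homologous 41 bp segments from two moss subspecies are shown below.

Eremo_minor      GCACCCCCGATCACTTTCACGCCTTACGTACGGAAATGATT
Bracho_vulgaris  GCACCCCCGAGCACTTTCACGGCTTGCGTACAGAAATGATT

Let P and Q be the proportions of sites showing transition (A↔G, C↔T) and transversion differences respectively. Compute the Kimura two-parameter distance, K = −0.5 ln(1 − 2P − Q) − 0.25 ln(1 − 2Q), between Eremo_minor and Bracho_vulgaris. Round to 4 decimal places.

0.1048

Mismatches occur at site 11 (T/G, transversion), site 22 (C/G, transversion), site 26 (A/G, transition), site 32 (G/A, transition).
Of the 4 differences, 2 transitions and 2 transversions over 41 sites: P = 2/41 = 0.048780, Q = 2/41 = 0.048780.
d = −0.5·ln(0.853660) − 0.25·ln(0.902440) = −0.5·(-0.158222) − 0.25·(-0.102653) = 0.1048.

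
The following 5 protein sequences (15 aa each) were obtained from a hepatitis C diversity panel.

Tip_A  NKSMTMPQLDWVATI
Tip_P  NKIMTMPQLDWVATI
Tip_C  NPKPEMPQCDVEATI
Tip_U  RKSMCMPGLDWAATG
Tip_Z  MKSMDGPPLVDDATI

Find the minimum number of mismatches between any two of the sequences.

Pairwise Hamming distances:
  Tip_A vs Tip_P: 1
  Tip_A vs Tip_C: 7
  Tip_A vs Tip_U: 5
  Tip_A vs Tip_Z: 7
  Tip_P vs Tip_C: 7
  Tip_P vs Tip_U: 6
  Tip_P vs Tip_Z: 8
  Tip_C vs Tip_U: 10
  Tip_C vs Tip_Z: 11
  Tip_U vs Tip_Z: 8
The smallest is 1, between Tip_A and Tip_P.

1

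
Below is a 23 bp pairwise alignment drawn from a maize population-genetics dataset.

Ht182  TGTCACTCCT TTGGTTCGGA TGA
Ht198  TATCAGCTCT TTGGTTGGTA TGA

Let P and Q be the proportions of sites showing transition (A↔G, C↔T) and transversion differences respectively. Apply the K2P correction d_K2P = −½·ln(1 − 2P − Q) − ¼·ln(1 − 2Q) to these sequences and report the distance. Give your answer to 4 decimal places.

0.3238

The sequences differ at positions 2 (G/A, transition), 6 (C/G, transversion), 7 (T/C, transition), 8 (C/T, transition), 17 (C/G, transversion), 19 (G/T, transversion).
Of the 6 differences, 3 transitions and 3 transversions over 23 sites: P = 3/23 = 0.130435, Q = 3/23 = 0.130435.
d = −0.5·ln(0.608695) − 0.25·ln(0.739130) = −0.5·(-0.496438) − 0.25·(-0.302281) = 0.3238.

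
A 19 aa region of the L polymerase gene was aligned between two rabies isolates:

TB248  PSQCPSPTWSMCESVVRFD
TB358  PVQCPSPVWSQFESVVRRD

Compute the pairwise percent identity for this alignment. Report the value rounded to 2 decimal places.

The sequences differ at positions 2 (S/V), 8 (T/V), 11 (M/Q), 12 (C/F), 18 (F/R).
14 of the 19 sites match, so the percent identity is 14/19 × 100 = 73.68%.

73.68%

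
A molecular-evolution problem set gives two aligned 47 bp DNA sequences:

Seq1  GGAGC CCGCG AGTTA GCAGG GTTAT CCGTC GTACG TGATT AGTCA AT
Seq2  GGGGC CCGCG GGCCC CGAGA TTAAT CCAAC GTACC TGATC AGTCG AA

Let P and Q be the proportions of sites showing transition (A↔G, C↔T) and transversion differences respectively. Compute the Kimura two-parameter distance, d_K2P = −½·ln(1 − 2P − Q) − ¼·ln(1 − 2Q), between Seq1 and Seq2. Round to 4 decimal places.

0.4614

Mismatches occur at site 3 (A→G, transition), site 11 (A→G, transition), site 13 (T→C, transition), site 14 (T→C, transition), site 15 (A→C, transversion), site 16 (G→C, transversion), site 17 (C→G, transversion), site 20 (G→A, transition), site 21 (G→T, transversion), site 23 (T→A, transversion), site 28 (G→A, transition), site 29 (T→A, transversion), site 35 (G→C, transversion), site 40 (T→C, transition), site 45 (A→G, transition), site 47 (T→A, transversion).
Of the 16 differences, 8 transitions and 8 transversions over 47 sites: P = 8/47 = 0.170213, Q = 8/47 = 0.170213.
d = −0.5·ln(0.489361) − 0.25·ln(0.659574) = −0.5·(-0.714655) − 0.25·(-0.416161) = 0.4614.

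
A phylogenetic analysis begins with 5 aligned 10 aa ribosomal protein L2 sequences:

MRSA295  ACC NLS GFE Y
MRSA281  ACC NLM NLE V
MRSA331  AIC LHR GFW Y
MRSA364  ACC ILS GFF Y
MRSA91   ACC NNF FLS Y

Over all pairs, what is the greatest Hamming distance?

Pairwise Hamming distances:
  MRSA295 vs MRSA281: 4
  MRSA295 vs MRSA331: 5
  MRSA295 vs MRSA364: 2
  MRSA295 vs MRSA91: 5
  MRSA281 vs MRSA331: 8
  MRSA281 vs MRSA364: 6
  MRSA281 vs MRSA91: 5
  MRSA331 vs MRSA364: 5
  MRSA331 vs MRSA91: 7
  MRSA364 vs MRSA91: 6
The largest is 8, between MRSA281 and MRSA331.

8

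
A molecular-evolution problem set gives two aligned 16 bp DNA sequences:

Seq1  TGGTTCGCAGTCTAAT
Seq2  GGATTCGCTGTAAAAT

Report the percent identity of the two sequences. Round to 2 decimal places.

The sequences differ at positions 1 (T/G), 3 (G/A), 9 (A/T), 12 (C/A), 13 (T/A).
11 of the 16 sites match, so the percent identity is 11/16 × 100 = 68.75%.

68.75%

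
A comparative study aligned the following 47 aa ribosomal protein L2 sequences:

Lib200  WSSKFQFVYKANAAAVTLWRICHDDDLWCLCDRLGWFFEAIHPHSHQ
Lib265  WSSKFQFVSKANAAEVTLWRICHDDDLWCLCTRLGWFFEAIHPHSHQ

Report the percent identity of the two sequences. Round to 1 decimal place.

93.6%

Mismatches occur at site 9 (Y/S), site 15 (A/E), site 32 (D/T).
44 of the 47 sites match, so the percent identity is 44/47 × 100 = 93.6%.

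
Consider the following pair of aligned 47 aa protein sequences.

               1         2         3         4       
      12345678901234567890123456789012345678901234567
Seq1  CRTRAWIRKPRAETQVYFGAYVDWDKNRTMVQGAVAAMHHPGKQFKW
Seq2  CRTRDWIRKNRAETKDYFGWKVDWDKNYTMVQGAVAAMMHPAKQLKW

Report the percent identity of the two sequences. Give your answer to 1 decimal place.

The sequences differ at positions 5 (A/D), 10 (P/N), 15 (Q/K), 16 (V/D), 20 (A/W), 21 (Y/K), 28 (R/Y), 39 (H/M), 42 (G/A), 45 (F/L).
37 of the 47 sites match, so the percent identity is 37/47 × 100 = 78.7%.

78.7%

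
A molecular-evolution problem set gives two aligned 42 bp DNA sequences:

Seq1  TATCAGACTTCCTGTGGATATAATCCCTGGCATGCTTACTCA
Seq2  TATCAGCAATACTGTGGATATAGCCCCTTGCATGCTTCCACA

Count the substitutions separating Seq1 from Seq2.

Mismatches occur at site 7 (A↔C), site 8 (C↔A), site 9 (T↔A), site 11 (C↔A), site 23 (A↔G), site 24 (T↔C), site 29 (G↔T), site 38 (A↔C), site 40 (T↔A).
That gives 9 mismatches out of 42 aligned sites, so the Hamming distance is 9.

9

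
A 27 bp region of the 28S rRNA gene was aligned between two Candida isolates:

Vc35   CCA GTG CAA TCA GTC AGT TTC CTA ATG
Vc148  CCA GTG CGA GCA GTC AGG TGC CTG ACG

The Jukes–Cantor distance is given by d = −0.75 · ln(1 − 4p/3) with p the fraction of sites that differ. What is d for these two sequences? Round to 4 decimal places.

0.2635

The sequences differ at positions 8 (A/G), 10 (T/G), 18 (T/G), 20 (T/G), 24 (A/G), 26 (T/C).
p = 6/27 = 0.222222.
d = −0.75 · ln(1 − (4/3)·0.222222) = −0.75 · ln(0.703704) = −0.75 · (-0.351397) = 0.2635.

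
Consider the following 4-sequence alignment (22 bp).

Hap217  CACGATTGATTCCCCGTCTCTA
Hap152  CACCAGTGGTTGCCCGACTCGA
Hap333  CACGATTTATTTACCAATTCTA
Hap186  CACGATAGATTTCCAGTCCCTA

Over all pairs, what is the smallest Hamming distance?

4

Pairwise Hamming distances:
  Hap217 vs Hap152: 6
  Hap217 vs Hap333: 6
  Hap217 vs Hap186: 4
  Hap152 vs Hap333: 9
  Hap152 vs Hap186: 9
  Hap333 vs Hap186: 8
The smallest is 4, between Hap217 and Hap186.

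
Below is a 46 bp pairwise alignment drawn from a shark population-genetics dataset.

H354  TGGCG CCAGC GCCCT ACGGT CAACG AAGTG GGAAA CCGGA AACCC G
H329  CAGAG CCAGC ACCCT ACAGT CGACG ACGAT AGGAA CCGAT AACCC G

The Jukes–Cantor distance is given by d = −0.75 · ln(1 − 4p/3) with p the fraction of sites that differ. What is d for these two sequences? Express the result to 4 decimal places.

0.3547

Differing sites — 1:T/C; 2:G/A; 4:C/A; 11:G/A; 18:G/A; 22:A/G; 27:A/C; 29:T/A; 30:G/T; 31:G/A; 33:A/G; 39:G/A; 40:A/T.
p = 13/46 = 0.282609.
d = −0.75 · ln(1 − (4/3)·0.282609) = −0.75 · ln(0.623188) = −0.75 · (-0.472907) = 0.3547.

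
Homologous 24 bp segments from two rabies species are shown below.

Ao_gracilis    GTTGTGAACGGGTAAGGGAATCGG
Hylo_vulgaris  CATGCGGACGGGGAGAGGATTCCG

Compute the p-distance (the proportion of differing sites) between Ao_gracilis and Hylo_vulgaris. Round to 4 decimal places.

0.3750

Differing sites — 1:G/C; 2:T/A; 5:T/C; 7:A/G; 13:T/G; 15:A/G; 16:G/A; 20:A/T; 23:G/C.
There are 9 differences over 24 sites, so p = 9/24 = 0.3750.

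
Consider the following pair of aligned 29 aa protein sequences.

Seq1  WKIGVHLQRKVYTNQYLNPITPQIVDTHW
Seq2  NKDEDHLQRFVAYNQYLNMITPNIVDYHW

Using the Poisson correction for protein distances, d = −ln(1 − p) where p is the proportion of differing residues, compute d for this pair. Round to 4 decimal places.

Differing sites — 1:W/N; 3:I/D; 4:G/E; 5:V/D; 10:K/F; 12:Y/A; 13:T/Y; 19:P/M; 23:Q/N; 27:T/Y.
p = 10/29 = 0.344828.
d = −ln(1 − 0.344828) = −ln(0.655172) = 0.4229.

0.4229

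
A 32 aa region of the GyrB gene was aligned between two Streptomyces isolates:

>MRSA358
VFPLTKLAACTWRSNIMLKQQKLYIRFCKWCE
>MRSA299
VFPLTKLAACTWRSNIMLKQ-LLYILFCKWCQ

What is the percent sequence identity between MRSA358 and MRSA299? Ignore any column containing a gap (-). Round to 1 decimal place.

90.3%

Excluding the 1 gap column leaves 31 comparable sites.
Mismatches occur at site 22 (K↔L), site 26 (R↔L), site 32 (E↔Q).
28 of the 31 comparable sites match, so the percent identity is 28/31 × 100 = 90.3%.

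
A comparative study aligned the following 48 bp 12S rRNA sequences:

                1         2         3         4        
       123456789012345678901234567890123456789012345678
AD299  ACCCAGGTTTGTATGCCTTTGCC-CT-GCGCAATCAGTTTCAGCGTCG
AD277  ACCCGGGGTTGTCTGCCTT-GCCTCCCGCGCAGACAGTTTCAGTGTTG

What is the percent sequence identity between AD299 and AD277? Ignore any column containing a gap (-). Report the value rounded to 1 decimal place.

Excluding the 3 gap columns leaves 45 comparable sites.
The sequences differ at positions 5 (A/G), 8 (T/G), 13 (A/C), 26 (T/C), 33 (A/G), 34 (T/A), 44 (C/T), 47 (C/T).
37 of the 45 comparable sites match, so the percent identity is 37/45 × 100 = 82.2%.

82.2%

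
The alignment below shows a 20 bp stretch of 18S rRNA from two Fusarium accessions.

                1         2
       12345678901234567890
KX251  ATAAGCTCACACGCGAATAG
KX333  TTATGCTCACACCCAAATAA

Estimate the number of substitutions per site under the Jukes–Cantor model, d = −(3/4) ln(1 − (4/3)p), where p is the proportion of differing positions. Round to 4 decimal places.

Differing sites — 1:A/T; 4:A/T; 13:G/C; 15:G/A; 20:G/A.
p = 5/20 = 0.250000.
d = −0.75 · ln(1 − (4/3)·0.250000) = −0.75 · ln(0.666667) = −0.75 · (-0.405465) = 0.3041.

0.3041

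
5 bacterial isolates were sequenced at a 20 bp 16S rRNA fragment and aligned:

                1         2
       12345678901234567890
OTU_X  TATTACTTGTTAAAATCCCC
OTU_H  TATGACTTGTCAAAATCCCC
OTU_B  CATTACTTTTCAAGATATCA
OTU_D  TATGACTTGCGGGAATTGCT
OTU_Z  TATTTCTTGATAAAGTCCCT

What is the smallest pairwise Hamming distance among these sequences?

2

Pairwise Hamming distances:
  OTU_X vs OTU_H: 2
  OTU_X vs OTU_B: 7
  OTU_X vs OTU_D: 8
  OTU_X vs OTU_Z: 4
  OTU_H vs OTU_B: 7
  OTU_H vs OTU_D: 7
  OTU_H vs OTU_Z: 6
  OTU_B vs OTU_D: 11
  OTU_B vs OTU_Z: 10
  OTU_D vs OTU_Z: 9
The smallest is 2, between OTU_X and OTU_H.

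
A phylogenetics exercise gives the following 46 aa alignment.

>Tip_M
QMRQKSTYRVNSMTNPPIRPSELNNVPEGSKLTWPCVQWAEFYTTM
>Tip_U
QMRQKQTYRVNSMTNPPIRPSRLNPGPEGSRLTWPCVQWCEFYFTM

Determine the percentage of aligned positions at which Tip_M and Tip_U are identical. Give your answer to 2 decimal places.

84.78%

The sequences differ at positions 6 (S/Q), 22 (E/R), 25 (N/P), 26 (V/G), 31 (K/R), 40 (A/C), 44 (T/F).
39 of the 46 sites match, so the percent identity is 39/46 × 100 = 84.78%.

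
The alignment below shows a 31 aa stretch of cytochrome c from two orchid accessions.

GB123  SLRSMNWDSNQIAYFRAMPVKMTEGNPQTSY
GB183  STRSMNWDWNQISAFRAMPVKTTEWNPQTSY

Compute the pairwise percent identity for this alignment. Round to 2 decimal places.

Mismatches occur at site 2 (L↔T), site 9 (S↔W), site 13 (A↔S), site 14 (Y↔A), site 22 (M↔T), site 25 (G↔W).
25 of the 31 sites match, so the percent identity is 25/31 × 100 = 80.65%.

80.65%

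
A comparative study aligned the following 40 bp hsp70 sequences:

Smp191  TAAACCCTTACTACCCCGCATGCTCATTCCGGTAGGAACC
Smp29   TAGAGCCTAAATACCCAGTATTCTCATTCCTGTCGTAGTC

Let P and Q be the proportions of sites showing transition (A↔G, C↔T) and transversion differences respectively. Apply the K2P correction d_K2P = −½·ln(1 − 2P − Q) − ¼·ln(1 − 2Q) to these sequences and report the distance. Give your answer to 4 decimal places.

The sequences differ at positions 3 (A/G, transition), 5 (C/G, transversion), 9 (T/A, transversion), 11 (C/A, transversion), 17 (C/A, transversion), 19 (C/T, transition), 22 (G/T, transversion), 31 (G/T, transversion), 34 (A/C, transversion), 36 (G/T, transversion), 38 (A/G, transition), 39 (C/T, transition).
Of the 12 differences, 4 transitions and 8 transversions over 40 sites: P = 4/40 = 0.100000, Q = 8/40 = 0.200000.
d = −0.5·ln(0.600000) − 0.25·ln(0.600000) = −0.5·(-0.510826) − 0.25·(-0.510826) = 0.3831.

0.3831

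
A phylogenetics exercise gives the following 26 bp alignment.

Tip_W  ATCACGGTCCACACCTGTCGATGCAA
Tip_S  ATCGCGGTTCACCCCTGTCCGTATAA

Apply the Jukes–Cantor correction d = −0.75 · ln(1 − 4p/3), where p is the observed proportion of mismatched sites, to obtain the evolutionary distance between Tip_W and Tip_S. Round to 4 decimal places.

0.3335

The sequences differ at positions 4 (A/G), 9 (C/T), 13 (A/C), 20 (G/C), 21 (A/G), 23 (G/A), 24 (C/T).
p = 7/26 = 0.269231.
d = −0.75 · ln(1 − (4/3)·0.269231) = −0.75 · ln(0.641025) = −0.75 · (-0.444687) = 0.3335.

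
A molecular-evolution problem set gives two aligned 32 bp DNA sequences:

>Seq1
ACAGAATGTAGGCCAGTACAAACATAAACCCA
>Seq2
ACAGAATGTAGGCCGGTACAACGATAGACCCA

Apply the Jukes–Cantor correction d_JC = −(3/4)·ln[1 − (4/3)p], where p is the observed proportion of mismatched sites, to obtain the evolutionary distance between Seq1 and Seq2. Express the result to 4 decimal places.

The sequences differ at positions 15 (A/G), 22 (A/C), 23 (C/G), 27 (A/G).
p = 4/32 = 0.125000.
d = −0.75 · ln(1 − (4/3)·0.125000) = −0.75 · ln(0.833333) = −0.75 · (-0.182322) = 0.1367.

0.1367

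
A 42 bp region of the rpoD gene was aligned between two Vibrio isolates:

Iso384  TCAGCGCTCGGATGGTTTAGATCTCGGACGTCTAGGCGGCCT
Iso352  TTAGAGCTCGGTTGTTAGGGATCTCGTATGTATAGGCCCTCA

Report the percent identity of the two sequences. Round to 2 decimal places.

Mismatches occur at site 2 (C↔T), site 5 (C↔A), site 12 (A↔T), site 15 (G↔T), site 17 (T↔A), site 18 (T↔G), site 19 (A↔G), site 27 (G↔T), site 29 (C↔T), site 32 (C↔A), site 38 (G↔C), site 39 (G↔C), site 40 (C↔T), site 42 (T↔A).
28 of the 42 sites match, so the percent identity is 28/42 × 100 = 66.67%.

66.67%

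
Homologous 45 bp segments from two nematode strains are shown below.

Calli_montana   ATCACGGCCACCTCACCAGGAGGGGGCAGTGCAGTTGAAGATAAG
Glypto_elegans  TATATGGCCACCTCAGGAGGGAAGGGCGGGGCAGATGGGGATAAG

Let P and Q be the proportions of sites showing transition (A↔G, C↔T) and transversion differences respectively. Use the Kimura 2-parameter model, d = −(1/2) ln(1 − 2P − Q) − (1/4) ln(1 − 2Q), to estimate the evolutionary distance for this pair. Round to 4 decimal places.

The sequences differ at positions 1 (A/T, transversion), 2 (T/A, transversion), 3 (C/T, transition), 5 (C/T, transition), 16 (C/G, transversion), 17 (C/G, transversion), 21 (A/G, transition), 22 (G/A, transition), 23 (G/A, transition), 28 (A/G, transition), 30 (T/G, transversion), 35 (T/A, transversion), 38 (A/G, transition), 39 (A/G, transition).
Of the 14 differences, 8 transitions and 6 transversions over 45 sites: P = 8/45 = 0.177778, Q = 6/45 = 0.133333.
d = −0.5·ln(0.511111) − 0.25·ln(0.733334) = −0.5·(-0.671168) − 0.25·(-0.310154) = 0.4131.

0.4131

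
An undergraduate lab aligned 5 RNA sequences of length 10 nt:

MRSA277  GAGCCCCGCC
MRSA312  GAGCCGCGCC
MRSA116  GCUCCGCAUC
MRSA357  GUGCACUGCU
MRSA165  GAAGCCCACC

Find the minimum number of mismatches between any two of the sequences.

Pairwise Hamming distances:
  MRSA277 vs MRSA312: 1
  MRSA277 vs MRSA116: 5
  MRSA277 vs MRSA357: 4
  MRSA277 vs MRSA165: 3
  MRSA312 vs MRSA116: 4
  MRSA312 vs MRSA357: 5
  MRSA312 vs MRSA165: 4
  MRSA116 vs MRSA357: 8
  MRSA116 vs MRSA165: 5
  MRSA357 vs MRSA165: 7
The smallest is 1, between MRSA277 and MRSA312.

1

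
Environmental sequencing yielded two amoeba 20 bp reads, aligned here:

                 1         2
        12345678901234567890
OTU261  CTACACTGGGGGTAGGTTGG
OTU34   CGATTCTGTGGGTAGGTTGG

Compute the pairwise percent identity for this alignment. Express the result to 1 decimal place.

The sequences differ at positions 2 (T/G), 4 (C/T), 5 (A/T), 9 (G/T).
16 of the 20 sites match, so the percent identity is 16/20 × 100 = 80.0%.

80.0%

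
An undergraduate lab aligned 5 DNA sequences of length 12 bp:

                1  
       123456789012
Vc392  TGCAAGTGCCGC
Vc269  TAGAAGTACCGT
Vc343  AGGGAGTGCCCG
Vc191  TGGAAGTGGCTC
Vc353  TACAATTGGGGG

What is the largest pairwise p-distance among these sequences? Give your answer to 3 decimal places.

Pairwise Hamming distances:
  Vc392 vs Vc269: 4
  Vc392 vs Vc343: 5
  Vc392 vs Vc191: 3
  Vc392 vs Vc353: 5
  Vc269 vs Vc343: 6
  Vc269 vs Vc191: 5
  Vc269 vs Vc353: 6
  Vc343 vs Vc191: 5
  Vc343 vs Vc353: 8
  Vc191 vs Vc353: 6
The largest is 8 mismatches, between Vc343 and Vc353; p = 8/12 = 0.667.

0.667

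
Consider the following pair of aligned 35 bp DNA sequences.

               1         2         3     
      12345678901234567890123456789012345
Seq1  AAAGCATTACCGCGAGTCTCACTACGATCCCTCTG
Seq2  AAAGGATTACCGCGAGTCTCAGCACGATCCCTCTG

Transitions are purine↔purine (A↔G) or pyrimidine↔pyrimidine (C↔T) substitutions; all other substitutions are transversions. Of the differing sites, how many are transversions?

Mismatches occur at site 5 (C↔G, transversion), site 22 (C↔G, transversion), site 23 (T↔C, transition).
Of the 3 differences, 1 transition and 2 transversions, so the answer is 2.

2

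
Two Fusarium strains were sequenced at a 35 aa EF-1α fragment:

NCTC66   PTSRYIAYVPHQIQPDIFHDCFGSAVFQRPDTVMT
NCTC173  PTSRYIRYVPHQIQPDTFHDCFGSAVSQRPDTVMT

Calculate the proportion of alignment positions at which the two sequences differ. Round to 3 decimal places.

Differing sites — 7:A/R; 17:I/T; 27:F/S.
There are 3 differences over 35 sites, so p = 3/35 = 0.086.

0.086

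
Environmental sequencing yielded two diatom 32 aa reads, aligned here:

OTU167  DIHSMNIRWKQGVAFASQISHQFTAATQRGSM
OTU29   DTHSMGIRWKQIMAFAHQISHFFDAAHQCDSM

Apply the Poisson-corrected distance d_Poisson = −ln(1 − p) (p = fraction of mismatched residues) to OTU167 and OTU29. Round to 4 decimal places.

Mismatches occur at site 2 (I→T), site 6 (N→G), site 12 (G→I), site 13 (V→M), site 17 (S→H), site 22 (Q→F), site 24 (T→D), site 27 (T→H), site 29 (R→C), site 30 (G→D).
p = 10/32 = 0.312500.
d = −ln(1 − 0.312500) = −ln(0.687500) = 0.3747.

0.3747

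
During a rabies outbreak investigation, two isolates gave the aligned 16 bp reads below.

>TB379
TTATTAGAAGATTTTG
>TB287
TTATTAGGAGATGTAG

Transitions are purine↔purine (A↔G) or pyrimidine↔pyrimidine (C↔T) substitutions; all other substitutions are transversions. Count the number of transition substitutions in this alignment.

1

The sequences differ at positions 8 (A/G, transition), 13 (T/G, transversion), 15 (T/A, transversion).
Of the 3 differences, 1 transition and 2 transversions, so the answer is 1.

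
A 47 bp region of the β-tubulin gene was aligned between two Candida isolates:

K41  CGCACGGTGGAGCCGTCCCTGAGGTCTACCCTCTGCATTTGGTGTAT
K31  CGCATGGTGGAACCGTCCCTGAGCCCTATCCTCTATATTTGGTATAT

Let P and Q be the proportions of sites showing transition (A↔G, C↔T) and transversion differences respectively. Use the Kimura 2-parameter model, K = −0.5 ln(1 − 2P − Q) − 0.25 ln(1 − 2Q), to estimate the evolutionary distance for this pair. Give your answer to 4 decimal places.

0.2031

The sequences differ at positions 5 (C/T, transition), 12 (G/A, transition), 24 (G/C, transversion), 25 (T/C, transition), 29 (C/T, transition), 35 (G/A, transition), 36 (C/T, transition), 44 (G/A, transition).
Of the 8 differences, 7 transitions and 1 transversion over 47 sites: P = 7/47 = 0.148936, Q = 1/47 = 0.021277.
d = −0.5·ln(0.680851) − 0.25·ln(0.957446) = −0.5·(-0.384412) − 0.25·(-0.043486) = 0.2031.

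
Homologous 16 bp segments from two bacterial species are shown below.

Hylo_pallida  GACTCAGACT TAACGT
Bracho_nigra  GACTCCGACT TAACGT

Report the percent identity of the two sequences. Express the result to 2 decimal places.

Differing sites — 6:A/C.
15 of the 16 sites match, so the percent identity is 15/16 × 100 = 93.75%.

93.75%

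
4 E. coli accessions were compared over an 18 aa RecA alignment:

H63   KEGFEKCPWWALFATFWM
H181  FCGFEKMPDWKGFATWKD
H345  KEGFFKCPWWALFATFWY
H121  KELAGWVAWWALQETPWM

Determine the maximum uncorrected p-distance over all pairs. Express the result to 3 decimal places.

0.889

Pairwise Hamming distances:
  H63 vs H181: 9
  H63 vs H345: 2
  H63 vs H121: 9
  H181 vs H345: 10
  H181 vs H121: 16
  H345 vs H121: 10
The largest is 16 mismatches, between H181 and H121; p = 16/18 = 0.889.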